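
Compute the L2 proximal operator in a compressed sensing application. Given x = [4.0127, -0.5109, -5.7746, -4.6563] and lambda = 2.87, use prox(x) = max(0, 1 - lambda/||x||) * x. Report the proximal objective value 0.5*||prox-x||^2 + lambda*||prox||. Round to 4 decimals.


Step 1: Compute ||x||.
||x|| = 8.4493
Step 2: Compute scaling factor.
scale = max(0, 1 - 2.87/8.4493) = 0.6603
Step 3: prox(x) = [2.6497, -0.3374, -3.8131, -3.0747]
||prox(x)|| = 5.5793
Step 4: Proximal objective.
0.5*||prox-x||^2 = 4.1185
lambda*||prox|| = 16.0126
Total = 20.1309


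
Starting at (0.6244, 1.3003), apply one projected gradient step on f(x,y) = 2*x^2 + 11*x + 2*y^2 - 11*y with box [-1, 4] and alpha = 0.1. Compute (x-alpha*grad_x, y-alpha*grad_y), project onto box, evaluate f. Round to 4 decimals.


Step 1: Compute gradient at (0.6244, 1.3003).
grad_x = 2*2*0.6244 + 11 = 13.4976
grad_y = 2*2*1.3003 - 11 = -5.7988
Step 2: Gradient step.
x_raw = 0.6244 - 0.1*13.4976 = -0.7254
y_raw = 1.3003 - 0.1*-5.7988 = 1.8802
Step 3: Project onto [-1, 4].
x_proj = clip(-0.7254) = -0.7254
y_proj = clip(1.8802) = 1.8802
Step 4: Evaluate f.
f(-0.7254, 1.8802) = -20.5385


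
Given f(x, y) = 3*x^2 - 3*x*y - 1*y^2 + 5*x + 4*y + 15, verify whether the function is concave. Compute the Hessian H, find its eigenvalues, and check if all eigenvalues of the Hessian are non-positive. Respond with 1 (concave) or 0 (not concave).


The Hessian of f(x,y) = 3*x^2 - 3*x*y - 1*y^2 + 5*x + 4*y + 15 is:
H = [[6, -3], [-3, -2]]
Trace = 6 - 2 = 4
Determinant = 6*-2 - (-3)^2 = -21
Discriminant = (4)^2 - 4*-21 = 100.0
Eigenvalues: lambda_1 = -3.0, lambda_2 = 7.0
The function is not concave.

0


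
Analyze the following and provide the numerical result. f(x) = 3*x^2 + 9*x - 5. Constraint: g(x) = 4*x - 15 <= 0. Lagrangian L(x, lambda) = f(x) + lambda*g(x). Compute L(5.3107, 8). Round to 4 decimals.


Step 1: Evaluate f(x).
f(5.3107) = 3*5.3107^2 + 9*5.3107 - 5 = 127.4069
Step 2: Evaluate g(x).
g(5.3107) = 4*5.3107 - 15 = 6.2428
Step 3: Compute Lagrangian.
L = 127.4069 + 8*6.2428 = 177.3493


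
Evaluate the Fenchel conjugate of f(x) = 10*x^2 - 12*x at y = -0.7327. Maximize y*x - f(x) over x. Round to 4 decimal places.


f*(y) = sup_x {y*x - a*x^2 - b*x} = sup_x {(y-b)*x - a*x^2}
FOC: (y - b) - 2a*x = 0 => x* = (y - b)/(2a)
x* = (-0.7327 + 12)/(2*10) = 0.5634
f*(-0.7327) = (y-b)^2/(4a) = (-0.7327 + 12)^2/(4*10)
= 126.952/40 = 3.1738


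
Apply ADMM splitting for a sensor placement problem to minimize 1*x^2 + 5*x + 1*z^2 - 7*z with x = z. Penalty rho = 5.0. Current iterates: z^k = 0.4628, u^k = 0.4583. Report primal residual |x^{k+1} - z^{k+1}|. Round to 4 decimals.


ADMM iteration with rho = 5.0, z^k = 0.4628, u^k = 0.4583
Step 1: x-update.
Minimize 1*x^2 + 5*x + (5.0/2)*(x - 0.4628 + 0.4583)^2
FOC: (2*1 + 5.0)*x = -5 + 5.0*(0.4628 - 0.4583)
x^{k+1} = -0.7111
Step 2: z-update.
Minimize 1*z^2 - 7*z + (5.0/2)*(-0.7111 - z + 0.4583)^2
FOC: (2*1 + 5.0)*z = 7 + 5.0*(-0.7111 + 0.4583)
z^{k+1} = 0.8194
Step 3: u-update.
u^{k+1} = 0.4583 - 0.7111 - 0.8194 = -1.0722
Step 4: Primal residual = |-0.7111 - 0.8194| = 1.5305


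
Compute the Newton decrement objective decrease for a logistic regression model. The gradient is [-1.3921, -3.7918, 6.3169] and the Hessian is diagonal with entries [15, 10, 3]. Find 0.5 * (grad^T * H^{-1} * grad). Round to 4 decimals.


Step 1: H is diagonal, so H^(-1) * g = [-0.0928, -0.3792, 2.1056].
Step 2: g^T H^(-1) g = sum_i g_i^2 / H_ii
  = (-1.3921)^2/15 + (-3.7918)^2/10 + (6.3169)^2/3
  = 0.1292 + 1.4378 + 13.3011 = 14.868
Step 3: Objective decrease = 0.5 * g^T H^(-1) g = 7.434


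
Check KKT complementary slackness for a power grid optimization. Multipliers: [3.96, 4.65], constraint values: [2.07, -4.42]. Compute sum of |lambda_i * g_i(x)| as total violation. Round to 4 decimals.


KKT complementary slackness check:
lambda_1 * g_1 = 3.96 * 2.07 = 8.1972
lambda_2 * g_2 = 4.65 * -4.42 = -20.553
Total violation = 8.1972 + 20.553 = 28.7502


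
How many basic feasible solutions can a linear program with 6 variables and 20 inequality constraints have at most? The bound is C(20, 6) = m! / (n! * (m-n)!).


Each vertex corresponds to some choice of n active constraints out of m, so the number of vertices is at most C(m, n) = m! / (n!(m-n)!).
m = 20, n = 6
Numerator: 20 * 19 * 18 * 17 * 16 * 15
Denominator: 6! = 720
C(20, 6) = 38760


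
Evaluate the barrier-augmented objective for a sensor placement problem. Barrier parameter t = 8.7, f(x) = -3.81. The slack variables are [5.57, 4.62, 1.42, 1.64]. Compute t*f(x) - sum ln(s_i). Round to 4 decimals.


Step 1: Compute log-barrier.
ln values: [1.7174, 1.5304, 0.3507, 0.4947]
phi = -(1.7174 + 1.5304 + 0.3507 + 0.4947) = -4.0931
Step 2: Compute augmented objective.
t*f(x) = 8.7*-3.81 = -33.147
Total = -33.147 - 4.0931 = -37.2401


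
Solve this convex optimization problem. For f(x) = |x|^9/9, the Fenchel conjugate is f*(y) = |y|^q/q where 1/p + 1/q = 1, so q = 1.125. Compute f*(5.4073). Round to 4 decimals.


The conjugate exponent q satisfies 1/p + 1/q = 1.
p = 9, so q = 9/(9 - 1) = 1.125
|y|^q = 5.4073^1.125 = 6.6773
f*(5.4073) = 6.6773 / 1.125 = 5.9354


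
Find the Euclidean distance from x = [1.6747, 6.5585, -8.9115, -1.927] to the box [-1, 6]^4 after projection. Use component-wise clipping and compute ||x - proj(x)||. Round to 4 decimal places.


Project each component onto [-1, 6].
clip(1.6747) = 1.6747, clip(6.5585) = 6.0, clip(-8.9115) = -1.0, clip(-1.927) = -1.0
Projection = [1.6747, 6.0, -1.0, -1.0]
Squared diffs: [0.0, 0.3119, 62.5918, 0.8593]
Distance = sqrt(63.763) = 7.9852


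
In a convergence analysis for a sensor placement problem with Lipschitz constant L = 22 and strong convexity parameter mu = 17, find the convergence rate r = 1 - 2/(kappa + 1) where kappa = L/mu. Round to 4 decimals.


Step 1: Compute the condition number.
kappa = L/mu = 22/17 = 1.2941
Step 2: Compute the convergence rate.
r = 1 - 2/(kappa + 1) = 1 - 2*mu/(L + mu) = (L - mu)/(L + mu) = 5/39 = 0.1282


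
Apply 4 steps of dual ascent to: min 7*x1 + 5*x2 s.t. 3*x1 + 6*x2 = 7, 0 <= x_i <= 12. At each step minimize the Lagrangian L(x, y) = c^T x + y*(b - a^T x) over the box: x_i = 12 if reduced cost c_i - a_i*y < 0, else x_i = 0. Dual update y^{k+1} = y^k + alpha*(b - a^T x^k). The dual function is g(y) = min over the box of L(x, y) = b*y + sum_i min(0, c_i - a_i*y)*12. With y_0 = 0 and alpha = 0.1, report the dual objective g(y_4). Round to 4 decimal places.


Dual ascent for LP: min 7*x1 + 5*x2, 3*x1 + 6*x2 = 7, 0 <= x_i <= 12
Step 1: y^k = 0.0, reduced costs: (7.0, 5.0)
  x^k = (0.0, 0.0), subgradient = b - a^T x = 7.0
  y^{k+1} = 0.0 + 0.1*7.0 = 0.7
Step 2: y^k = 0.7, reduced costs: (4.9, 0.8)
  x^k = (0.0, 0.0), subgradient = b - a^T x = 7.0
  y^{k+1} = 0.7 + 0.1*7.0 = 1.4
Step 3: y^k = 1.4, reduced costs: (2.8, -3.4)
  x^k = (0.0, 12.0), subgradient = b - a^T x = -65.0
  y^{k+1} = 1.4 + 0.1*-65.0 = -5.1
Step 4: y^k = -5.1, reduced costs: (22.3, 35.6)
  x^k = (0.0, 0.0), subgradient = b - a^T x = 7.0
  y^{k+1} = -5.1 + 0.1*7.0 = -4.4
Dual objective at y_4 = -4.4: reduced costs (20.2, 31.4), box minimizer x = (0.0, 0.0)
g(y_4) = b*y + (c1 - a1*y)*x1 + (c2 - a2*y)*x2 = 7*(-4.4) + 20.2*0.0 + 31.4*0.0 = -30.8 + 0.0 + 0.0 = -30.8


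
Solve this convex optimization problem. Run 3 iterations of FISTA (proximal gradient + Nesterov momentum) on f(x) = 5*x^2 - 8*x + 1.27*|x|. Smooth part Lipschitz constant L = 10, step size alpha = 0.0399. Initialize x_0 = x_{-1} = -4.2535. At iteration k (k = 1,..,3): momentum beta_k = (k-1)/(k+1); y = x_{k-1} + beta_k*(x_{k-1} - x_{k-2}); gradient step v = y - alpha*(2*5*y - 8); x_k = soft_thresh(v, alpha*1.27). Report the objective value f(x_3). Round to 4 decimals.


FISTA on f(x) = 5*x^2 - 8*x + 1.27*|x|
L = 10, alpha = 0.0399
Iteration 1: beta = 0.0, y = -4.2535 + 0.0*(-4.2535 + 4.2535) = -4.2535
  grad(y) = -50.535, v = y - alpha*grad = -2.2372
  prox(v) = soft_thresh(-2.2372, 0.0507) = -2.1865
Iteration 2: beta = 0.3333, y = -2.1865 + 0.3333*(-2.1865 + 4.2535) = -1.4975
  grad(y) = -22.9747, v = y - alpha*grad = -0.5808
  prox(v) = soft_thresh(-0.5808, 0.0507) = -0.5301
Iteration 3: beta = 0.5, y = -0.5301 + 0.5*(-0.5301 + 2.1865) = 0.2981
  grad(y) = -5.0192, v = y - alpha*grad = 0.4983
  prox(v) = soft_thresh(0.4983, 0.0507) = 0.4477
f(x_3) = 5*0.4477^2 - 8*0.4477 + 1.27*|0.4477| = -2.0108


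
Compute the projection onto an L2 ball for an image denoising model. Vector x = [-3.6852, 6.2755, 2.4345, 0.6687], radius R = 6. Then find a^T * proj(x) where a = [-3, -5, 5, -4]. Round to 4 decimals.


Step 1: Compute ||x|| (intermediates to 6 decimals).
||x|| = sqrt((-3.6852)^2 + 6.2755^2 + 2.4345^2 + 0.6687^2) = 7.703022
Step 2: Project.
Since ||x|| > R, scale = R/||x|| = 6/7.703022 = 0.778915, proj(x) = scale * x
proj(x) = [-2.870458, 4.888081, 1.896269, 0.52086]
Step 3: Dot product.
a^T * proj(x) = -3*(-2.870458) - 5*4.888081 + 5*1.896269 - 4*0.52086 = -8.4311


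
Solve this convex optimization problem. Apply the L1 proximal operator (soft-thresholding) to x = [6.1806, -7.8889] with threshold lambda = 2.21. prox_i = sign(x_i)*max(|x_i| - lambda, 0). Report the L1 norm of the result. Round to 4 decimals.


Soft-thresholding with lambda = 2.21:
prox(6.1806) = sign(6.1806)*max(|6.1806| - 2.21, 0) = 3.9706
prox(-7.8889) = sign(-7.8889)*max(|-7.8889| - 2.21, 0) = -5.6789
prox(x) = [3.9706, -5.6789]
||prox(x)||_1 = 3.9706 + 5.6789 = 9.6495


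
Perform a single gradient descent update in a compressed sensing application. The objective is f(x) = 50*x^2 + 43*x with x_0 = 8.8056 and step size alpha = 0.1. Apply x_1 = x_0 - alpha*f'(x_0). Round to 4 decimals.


We compute the gradient at x_0 and apply the update.
f'(x) = 100*x + 43
f'(8.8056) = 100*8.8056 + 43 = 923.56
x_1 = 8.8056 - 0.1*923.56 = -83.5504


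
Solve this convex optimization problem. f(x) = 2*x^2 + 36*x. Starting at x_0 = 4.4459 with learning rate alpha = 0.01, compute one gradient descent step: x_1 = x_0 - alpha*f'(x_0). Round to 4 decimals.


We compute the gradient at x_0 and apply the update.
f'(x) = 4*x + 36
f'(4.4459) = 4*4.4459 + 36 = 53.7836
x_1 = 4.4459 - 0.01*53.7836 = 3.9081


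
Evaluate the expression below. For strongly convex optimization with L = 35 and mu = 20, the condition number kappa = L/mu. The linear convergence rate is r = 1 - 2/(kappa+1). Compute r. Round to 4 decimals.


Step 1: Compute the condition number.
kappa = L/mu = 35/20 = 1.75
Step 2: Compute the convergence rate.
r = 1 - 2/(kappa + 1) = 1 - 2*mu/(L + mu) = (L - mu)/(L + mu) = 15/55 = 0.2727


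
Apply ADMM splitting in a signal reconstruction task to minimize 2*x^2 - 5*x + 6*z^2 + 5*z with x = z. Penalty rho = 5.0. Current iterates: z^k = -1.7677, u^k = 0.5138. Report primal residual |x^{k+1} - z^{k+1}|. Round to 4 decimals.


ADMM iteration with rho = 5.0, z^k = -1.7677, u^k = 0.5138
Step 1: x-update.
Minimize 2*x^2 - 5*x + (5.0/2)*(x + 1.7677 + 0.5138)^2
FOC: (2*2 + 5.0)*x = 5 + 5.0*(-1.7677 - 0.5138)
x^{k+1} = -0.7119
Step 2: z-update.
Minimize 6*z^2 + 5*z + (5.0/2)*(-0.7119 - z + 0.5138)^2
FOC: (2*6 + 5.0)*z = -5 + 5.0*(-0.7119 + 0.5138)
z^{k+1} = -0.3524
Step 3: u-update.
u^{k+1} = 0.5138 - 0.7119 + 0.3524 = 0.1543
Step 4: Primal residual = |-0.7119 + 0.3524| = 0.3595


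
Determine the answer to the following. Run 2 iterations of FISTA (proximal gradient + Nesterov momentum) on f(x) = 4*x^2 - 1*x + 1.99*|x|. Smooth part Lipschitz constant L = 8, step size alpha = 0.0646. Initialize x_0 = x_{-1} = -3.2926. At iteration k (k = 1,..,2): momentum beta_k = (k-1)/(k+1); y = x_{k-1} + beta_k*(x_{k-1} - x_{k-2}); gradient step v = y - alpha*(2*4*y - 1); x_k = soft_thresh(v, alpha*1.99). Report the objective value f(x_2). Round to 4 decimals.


FISTA on f(x) = 4*x^2 - 1*x + 1.99*|x|
L = 8, alpha = 0.0646
Iteration 1: beta = 0.0, y = -3.2926 + 0.0*(-3.2926 + 3.2926) = -3.2926
  grad(y) = -27.3408, v = y - alpha*grad = -1.5264
  prox(v) = soft_thresh(-1.5264, 0.1286) = -1.3978
Iteration 2: beta = 0.3333, y = -1.3978 + 0.3333*(-1.3978 + 3.2926) = -0.7662
  grad(y) = -7.1299, v = y - alpha*grad = -0.3056
  prox(v) = soft_thresh(-0.3056, 0.1286) = -0.1771
f(x_2) = 4*(-0.1771)^2 - 1*(-0.1771) + 1.99*|-0.1771| = 0.655


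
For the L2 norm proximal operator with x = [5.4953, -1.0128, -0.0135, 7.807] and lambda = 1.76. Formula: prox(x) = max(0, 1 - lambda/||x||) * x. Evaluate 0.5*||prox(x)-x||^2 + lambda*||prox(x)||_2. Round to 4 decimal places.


Step 1: Compute ||x||.
||x|| = 9.6007
Step 2: Compute scaling factor.
scale = max(0, 1 - 1.76/9.6007) = 0.8167
Step 3: prox(x) = [4.4879, -0.8271, -0.011, 6.3758]
||prox(x)|| = 7.8407
Step 4: Proximal objective.
0.5*||prox-x||^2 = 1.5488
lambda*||prox|| = 13.7996
Total = 15.3484


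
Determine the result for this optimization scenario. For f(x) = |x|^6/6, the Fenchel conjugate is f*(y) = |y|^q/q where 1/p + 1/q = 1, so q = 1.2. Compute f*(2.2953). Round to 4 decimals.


The conjugate exponent q satisfies 1/p + 1/q = 1.
p = 6, so q = 6/(6 - 1) = 1.2
|y|^q = 2.2953^1.2 = 2.7102
f*(2.2953) = 2.7102 / 1.2 = 2.2585


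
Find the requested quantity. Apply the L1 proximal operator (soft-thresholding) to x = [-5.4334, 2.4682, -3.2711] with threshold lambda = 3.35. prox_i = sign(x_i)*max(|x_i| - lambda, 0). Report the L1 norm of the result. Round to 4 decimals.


Soft-thresholding with lambda = 3.35:
prox(-5.4334) = sign(-5.4334)*max(|-5.4334| - 3.35, 0) = -2.0834
prox(2.4682) = sign(2.4682)*max(|2.4682| - 3.35, 0) = 0.0
prox(-3.2711) = sign(-3.2711)*max(|-3.2711| - 3.35, 0) = 0.0
prox(x) = [-2.0834, 0.0, 0.0]
||prox(x)||_1 = 2.0834 + 0.0 + 0.0 = 2.0834


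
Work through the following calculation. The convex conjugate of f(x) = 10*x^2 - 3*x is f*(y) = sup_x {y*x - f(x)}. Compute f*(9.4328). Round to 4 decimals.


f*(y) = sup_x {y*x - a*x^2 - b*x} = sup_x {(y-b)*x - a*x^2}
FOC: (y - b) - 2a*x = 0 => x* = (y - b)/(2a)
x* = (9.4328 + 3)/(2*10) = 0.6216
f*(9.4328) = (y-b)^2/(4a) = (9.4328 + 3)^2/(4*10)
= 154.5745/40 = 3.8644


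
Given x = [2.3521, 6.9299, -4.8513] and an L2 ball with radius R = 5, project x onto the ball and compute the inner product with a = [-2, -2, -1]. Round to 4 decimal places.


Step 1: Compute ||x|| (intermediates to 6 decimals).
||x|| = sqrt(2.3521^2 + 6.9299^2 + (-4.8513)^2) = 8.780148
Step 2: Project.
Since ||x|| > R, scale = R/||x|| = 5/8.780148 = 0.569466, proj(x) = scale * x
proj(x) = [1.339441, 3.946342, -2.76265]
Step 3: Dot product.
a^T * proj(x) = -2*1.339441 - 2*3.946342 - 1*(-2.76265) = -7.8089


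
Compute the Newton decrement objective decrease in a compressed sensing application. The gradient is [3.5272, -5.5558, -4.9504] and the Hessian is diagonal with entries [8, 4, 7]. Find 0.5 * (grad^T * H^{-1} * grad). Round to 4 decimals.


Step 1: H is diagonal, so H^(-1) * g = [0.4409, -1.389, -0.7072].
Step 2: g^T H^(-1) g = sum_i g_i^2 / H_ii
  = (3.5272)^2/8 + (-5.5558)^2/4 + (-4.9504)^2/7
  = 1.5551 + 7.7167 + 3.5009 = 12.7728
Step 3: Objective decrease = 0.5 * g^T H^(-1) g = 6.3864


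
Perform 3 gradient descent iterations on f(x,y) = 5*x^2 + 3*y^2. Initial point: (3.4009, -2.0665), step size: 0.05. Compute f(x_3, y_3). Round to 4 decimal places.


Gradient descent on f(x,y) = 5*x^2 + 3*y^2.
Starting point: (3.4009, -2.0665), alpha = 0.05
Step 1: grad_x = 2*5*3.4009 = 34.009, grad_y = 2*3*-2.0665 = -12.399
  x_1 = 3.4009 - 0.05*34.009 = 1.7005
  y_1 = -2.0665 - 0.05*-12.399 = -1.4466
Step 2: grad_x = 2*5*1.7005 = 17.0045, grad_y = 2*3*-1.4466 = -8.6793
  x_2 = 1.7005 - 0.05*17.0045 = 0.8502
  y_2 = -1.4466 - 0.05*-8.6793 = -1.0126
Step 3: grad_x = 2*5*0.8502 = 8.5023, grad_y = 2*3*-1.0126 = -6.0755
  x_3 = 0.8502 - 0.05*8.5023 = 0.4251
  y_3 = -1.0126 - 0.05*-6.0755 = -0.7088
f(0.4251, -0.7088) = 5*0.4251^2 + 3*(-0.7088)^2 = 2.4108


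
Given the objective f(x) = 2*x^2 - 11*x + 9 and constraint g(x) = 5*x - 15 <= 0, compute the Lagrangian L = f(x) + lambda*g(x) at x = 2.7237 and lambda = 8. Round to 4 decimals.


Step 1: Evaluate f(x).
f(2.7237) = 2*2.7237^2 - 11*2.7237 + 9 = -6.1236
Step 2: Evaluate g(x).
g(2.7237) = 5*2.7237 - 15 = -1.3815
Step 3: Compute Lagrangian.
L = -6.1236 + 8*-1.3815 = -17.1756


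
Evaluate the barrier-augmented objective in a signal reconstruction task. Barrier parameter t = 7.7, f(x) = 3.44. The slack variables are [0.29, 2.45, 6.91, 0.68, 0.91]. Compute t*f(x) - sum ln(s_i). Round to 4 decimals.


Step 1: Compute log-barrier.
ln values: [-1.2379, 0.8961, 1.933, -0.3857, -0.0943]
phi = -(-1.2379 + 0.8961 + 1.933 - 0.3857 - 0.0943) = -1.1112
Step 2: Compute augmented objective.
t*f(x) = 7.7*3.44 = 26.488
Total = 26.488 - 1.1112 = 25.3768


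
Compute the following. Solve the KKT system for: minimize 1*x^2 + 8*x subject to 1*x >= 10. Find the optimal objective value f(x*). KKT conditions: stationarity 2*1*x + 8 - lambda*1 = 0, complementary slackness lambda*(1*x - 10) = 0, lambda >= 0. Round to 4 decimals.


Step 1: Try lambda = 0 (constraint inactive).
x_unc = -8/(2*1) = -4.0
Check: 1*-4.0 = -4.0 < 10 -- violated!
Step 2: Constraint must be active: 1*x = 10
x* = 10/1 = 10.0
lambda = (2*1*10.0 + 8)/1 = 28.0
Step 3: Compute optimal value.
f(x*) = 1*10.0^2 + 8*10.0 = 180.0


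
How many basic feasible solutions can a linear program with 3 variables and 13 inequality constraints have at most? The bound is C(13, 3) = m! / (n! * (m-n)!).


Each vertex corresponds to some choice of n active constraints out of m, so the number of vertices is at most C(m, n) = m! / (n!(m-n)!).
m = 13, n = 3
Numerator: 13 * 12 * 11
Denominator: 3! = 6
C(13, 3) = 286


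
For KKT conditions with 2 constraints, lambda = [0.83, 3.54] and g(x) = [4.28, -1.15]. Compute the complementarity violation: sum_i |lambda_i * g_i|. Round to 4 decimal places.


KKT complementary slackness check:
lambda_1 * g_1 = 0.83 * 4.28 = 3.5524
lambda_2 * g_2 = 3.54 * -1.15 = -4.071
Total violation = 3.5524 + 4.071 = 7.6234


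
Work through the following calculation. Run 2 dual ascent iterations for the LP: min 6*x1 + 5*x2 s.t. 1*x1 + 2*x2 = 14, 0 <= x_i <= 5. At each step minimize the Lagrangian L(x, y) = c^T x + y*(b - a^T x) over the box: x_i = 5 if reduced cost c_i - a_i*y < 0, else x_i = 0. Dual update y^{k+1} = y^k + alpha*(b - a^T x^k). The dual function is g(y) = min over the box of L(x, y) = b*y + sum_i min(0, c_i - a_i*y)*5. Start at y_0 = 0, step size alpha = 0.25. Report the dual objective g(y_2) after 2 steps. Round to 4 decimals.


Dual ascent for LP: min 6*x1 + 5*x2, 1*x1 + 2*x2 = 14, 0 <= x_i <= 5
Step 1: y^k = 0.0, reduced costs: (6.0, 5.0)
  x^k = (0.0, 0.0), subgradient = b - a^T x = 14.0
  y^{k+1} = 0.0 + 0.25*14.0 = 3.5
Step 2: y^k = 3.5, reduced costs: (2.5, -2.0)
  x^k = (0.0, 5.0), subgradient = b - a^T x = 4.0
  y^{k+1} = 3.5 + 0.25*4.0 = 4.5
Dual objective at y_2 = 4.5: reduced costs (1.5, -4.0), box minimizer x = (0.0, 5.0)
g(y_2) = b*y + (c1 - a1*y)*x1 + (c2 - a2*y)*x2 = 14*4.5 + 1.5*0.0 + (-4.0)*5.0 = 63.0 + 0.0 - 20.0 = 43.0


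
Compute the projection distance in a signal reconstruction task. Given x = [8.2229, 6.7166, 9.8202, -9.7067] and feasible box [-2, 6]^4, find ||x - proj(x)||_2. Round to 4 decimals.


Project each component onto [-2, 6].
clip(8.2229) = 6.0, clip(6.7166) = 6.0, clip(9.8202) = 6.0, clip(-9.7067) = -2.0
Projection = [6.0, 6.0, 6.0, -2.0]
Squared diffs: [4.9413, 0.5135, 14.5939, 59.3932]
Distance = sqrt(79.4419) = 8.913


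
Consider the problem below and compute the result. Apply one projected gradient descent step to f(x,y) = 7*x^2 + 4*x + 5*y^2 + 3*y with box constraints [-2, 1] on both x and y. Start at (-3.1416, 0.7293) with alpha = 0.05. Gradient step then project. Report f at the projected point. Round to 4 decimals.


Step 1: Compute gradient at (-3.1416, 0.7293).
grad_x = 2*7*-3.1416 + 4 = -39.9824
grad_y = 2*5*0.7293 + 3 = 10.293
Step 2: Gradient step.
x_raw = -3.1416 - 0.05*-39.9824 = -1.1425
y_raw = 0.7293 - 0.05*10.293 = 0.2147
Step 3: Project onto [-2, 1].
x_proj = clip(-1.1425) = -1.1425
y_proj = clip(0.2147) = 0.2147
Step 4: Evaluate f.
f(-1.1425, 0.2147) = 5.4412


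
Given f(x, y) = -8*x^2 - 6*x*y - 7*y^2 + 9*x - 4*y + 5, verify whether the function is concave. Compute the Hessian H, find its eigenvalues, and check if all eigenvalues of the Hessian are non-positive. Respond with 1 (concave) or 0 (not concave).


The Hessian of f(x,y) = -8*x^2 - 6*x*y - 7*y^2 + 9*x - 4*y + 5 is:
H = [[-16, -6], [-6, -14]]
Trace = -16 - 14 = -30
Determinant = -16*-14 - (-6)^2 = 188
Discriminant = (-30)^2 - 4*188 = 148.0
Eigenvalues: lambda_1 = -21.0828, lambda_2 = -8.9172
The function is concave.

1


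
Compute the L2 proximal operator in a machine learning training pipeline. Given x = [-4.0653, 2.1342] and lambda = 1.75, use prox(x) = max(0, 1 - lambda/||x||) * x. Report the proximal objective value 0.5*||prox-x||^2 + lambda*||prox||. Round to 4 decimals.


Step 1: Compute ||x||.
||x|| = 4.5915
Step 2: Compute scaling factor.
scale = max(0, 1 - 1.75/4.5915) = 0.6189
Step 3: prox(x) = [-2.5158, 1.3208]
||prox(x)|| = 2.8415
Step 4: Proximal objective.
0.5*||prox-x||^2 = 1.5313
lambda*||prox|| = 4.9726
Total = 6.5038


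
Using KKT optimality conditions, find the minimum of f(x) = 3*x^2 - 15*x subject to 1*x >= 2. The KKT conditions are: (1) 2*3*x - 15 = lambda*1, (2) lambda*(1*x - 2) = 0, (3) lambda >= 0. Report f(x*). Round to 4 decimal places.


Step 1: Try lambda = 0 (constraint inactive).
Stationarity: 2*3*x - 15 = 0
x* = 15/(2*3) = 2.5
Check constraint: 1*2.5 = 2.5 >= 2 -- satisfied.
Step 2: Compute optimal value.
f(x*) = 3*2.5^2 - 15*2.5 = -18.75


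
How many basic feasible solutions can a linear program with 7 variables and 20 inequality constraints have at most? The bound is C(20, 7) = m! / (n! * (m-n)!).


Each vertex corresponds to some choice of n active constraints out of m, so the number of vertices is at most C(m, n) = m! / (n!(m-n)!).
m = 20, n = 7
Numerator: 20 * 19 * 18 * 17 * 16 * 15 * 14
Denominator: 7! = 5040
C(20, 7) = 77520


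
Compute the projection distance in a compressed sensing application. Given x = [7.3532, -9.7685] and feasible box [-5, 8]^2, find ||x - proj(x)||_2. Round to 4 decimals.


Project each component onto [-5, 8].
clip(7.3532) = 7.3532, clip(-9.7685) = -5.0
Projection = [7.3532, -5.0]
Squared diffs: [0.0, 22.7386]
Distance = sqrt(22.7386) = 4.7685


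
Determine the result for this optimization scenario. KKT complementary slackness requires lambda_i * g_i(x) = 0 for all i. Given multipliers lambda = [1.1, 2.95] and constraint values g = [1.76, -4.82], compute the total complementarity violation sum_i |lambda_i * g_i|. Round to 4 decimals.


KKT complementary slackness check:
lambda_1 * g_1 = 1.1 * 1.76 = 1.936
lambda_2 * g_2 = 2.95 * -4.82 = -14.219
Total violation = 1.936 + 14.219 = 16.155


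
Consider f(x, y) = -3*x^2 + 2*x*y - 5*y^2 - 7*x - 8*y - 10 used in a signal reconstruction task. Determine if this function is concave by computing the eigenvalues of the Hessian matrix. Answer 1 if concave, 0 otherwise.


The Hessian of f(x,y) = -3*x^2 + 2*x*y - 5*y^2 - 7*x - 8*y - 10 is:
H = [[-6, 2], [2, -10]]
Trace = -6 - 10 = -16
Determinant = -6*-10 - (2)^2 = 56
Discriminant = (-16)^2 - 4*56 = 32.0
Eigenvalues: lambda_1 = -10.8284, lambda_2 = -5.1716
The function is concave.

1


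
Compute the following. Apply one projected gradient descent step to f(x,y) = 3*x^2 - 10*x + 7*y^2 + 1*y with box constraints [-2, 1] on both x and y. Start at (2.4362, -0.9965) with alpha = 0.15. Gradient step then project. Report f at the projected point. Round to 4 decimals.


Step 1: Compute gradient at (2.4362, -0.9965).
grad_x = 2*3*2.4362 - 10 = 4.6172
grad_y = 2*7*-0.9965 + 1 = -12.951
Step 2: Gradient step.
x_raw = 2.4362 - 0.15*4.6172 = 1.7436
y_raw = -0.9965 - 0.15*-12.951 = 0.9462
Step 3: Project onto [-2, 1].
x_proj = clip(1.7436) = 1.0
y_proj = clip(0.9462) = 0.9462
Step 4: Evaluate f.
f(1.0, 0.9462) = 0.2125


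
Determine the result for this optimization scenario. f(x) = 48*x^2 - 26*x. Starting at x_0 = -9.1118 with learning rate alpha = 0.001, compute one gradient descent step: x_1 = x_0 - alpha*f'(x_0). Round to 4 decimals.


We compute the gradient at x_0 and apply the update.
f'(x) = 96*x - 26
f'(-9.1118) = 96*-9.1118 - 26 = -900.7328
x_1 = -9.1118 - 0.001*-900.7328 = -8.2111


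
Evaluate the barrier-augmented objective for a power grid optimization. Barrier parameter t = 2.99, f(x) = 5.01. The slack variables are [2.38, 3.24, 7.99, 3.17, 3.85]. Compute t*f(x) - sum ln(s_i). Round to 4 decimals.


Step 1: Compute log-barrier.
ln values: [0.8671, 1.1756, 2.0782, 1.1537, 1.3481]
phi = -(0.8671 + 1.1756 + 2.0782 + 1.1537 + 1.3481) = -6.6227
Step 2: Compute augmented objective.
t*f(x) = 2.99*5.01 = 14.9799
Total = 14.9799 - 6.6227 = 8.3572


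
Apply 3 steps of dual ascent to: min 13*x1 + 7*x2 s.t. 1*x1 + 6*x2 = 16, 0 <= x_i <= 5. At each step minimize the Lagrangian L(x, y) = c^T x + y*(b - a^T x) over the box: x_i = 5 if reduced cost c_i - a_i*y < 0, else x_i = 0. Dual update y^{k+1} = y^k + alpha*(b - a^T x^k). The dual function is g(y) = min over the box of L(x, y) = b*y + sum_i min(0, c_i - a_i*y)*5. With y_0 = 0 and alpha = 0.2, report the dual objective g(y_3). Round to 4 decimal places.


Dual ascent for LP: min 13*x1 + 7*x2, 1*x1 + 6*x2 = 16, 0 <= x_i <= 5
Step 1: y^k = 0.0, reduced costs: (13.0, 7.0)
  x^k = (0.0, 0.0), subgradient = b - a^T x = 16.0
  y^{k+1} = 0.0 + 0.2*16.0 = 3.2
Step 2: y^k = 3.2, reduced costs: (9.8, -12.2)
  x^k = (0.0, 5.0), subgradient = b - a^T x = -14.0
  y^{k+1} = 3.2 + 0.2*-14.0 = 0.4
Step 3: y^k = 0.4, reduced costs: (12.6, 4.6)
  x^k = (0.0, 0.0), subgradient = b - a^T x = 16.0
  y^{k+1} = 0.4 + 0.2*16.0 = 3.6
Dual objective at y_3 = 3.6: reduced costs (9.4, -14.6), box minimizer x = (0.0, 5.0)
g(y_3) = b*y + (c1 - a1*y)*x1 + (c2 - a2*y)*x2 = 16*3.6 + 9.4*0.0 + (-14.6)*5.0 = 57.6 + 0.0 - 73.0 = -15.4


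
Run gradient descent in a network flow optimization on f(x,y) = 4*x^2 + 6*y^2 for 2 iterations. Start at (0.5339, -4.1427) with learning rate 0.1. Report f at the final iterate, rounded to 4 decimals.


Gradient descent on f(x,y) = 4*x^2 + 6*y^2.
Starting point: (0.5339, -4.1427), alpha = 0.1
Step 1: grad_x = 2*4*0.5339 = 4.2712, grad_y = 2*6*-4.1427 = -49.7124
  x_1 = 0.5339 - 0.1*4.2712 = 0.1068
  y_1 = -4.1427 - 0.1*-49.7124 = 0.8285
Step 2: grad_x = 2*4*0.1068 = 0.8542, grad_y = 2*6*0.8285 = 9.9425
  x_2 = 0.1068 - 0.1*0.8542 = 0.0214
  y_2 = 0.8285 - 0.1*9.9425 = -0.1657
f(0.0214, -0.1657) = 4*0.0214^2 + 6*(-0.1657)^2 = 0.1666


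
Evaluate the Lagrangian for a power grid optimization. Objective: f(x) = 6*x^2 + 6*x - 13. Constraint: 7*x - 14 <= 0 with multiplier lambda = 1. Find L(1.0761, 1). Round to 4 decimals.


Step 1: Evaluate f(x).
f(1.0761) = 6*1.0761^2 + 6*1.0761 - 13 = 0.4045
Step 2: Evaluate g(x).
g(1.0761) = 7*1.0761 - 14 = -6.4673
Step 3: Compute Lagrangian.
L = 0.4045 + 1*-6.4673 = -6.0628


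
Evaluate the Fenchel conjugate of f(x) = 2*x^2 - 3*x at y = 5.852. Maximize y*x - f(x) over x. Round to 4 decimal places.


f*(y) = sup_x {y*x - a*x^2 - b*x} = sup_x {(y-b)*x - a*x^2}
FOC: (y - b) - 2a*x = 0 => x* = (y - b)/(2a)
x* = (5.852 + 3)/(2*2) = 2.213
f*(5.852) = (y-b)^2/(4a) = (5.852 + 3)^2/(4*2)
= 78.3579/8 = 9.7947


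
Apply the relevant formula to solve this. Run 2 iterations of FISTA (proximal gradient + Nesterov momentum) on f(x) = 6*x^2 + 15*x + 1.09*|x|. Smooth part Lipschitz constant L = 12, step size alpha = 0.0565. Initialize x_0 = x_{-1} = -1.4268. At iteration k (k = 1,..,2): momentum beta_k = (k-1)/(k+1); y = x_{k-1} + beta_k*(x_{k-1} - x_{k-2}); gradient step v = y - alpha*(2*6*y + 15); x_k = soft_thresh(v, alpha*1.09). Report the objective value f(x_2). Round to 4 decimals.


FISTA on f(x) = 6*x^2 + 15*x + 1.09*|x|
L = 12, alpha = 0.0565
Iteration 1: beta = 0.0, y = -1.4268 + 0.0*(-1.4268 + 1.4268) = -1.4268
  grad(y) = -2.1216, v = y - alpha*grad = -1.3069
  prox(v) = soft_thresh(-1.3069, 0.0616) = -1.2453
Iteration 2: beta = 0.3333, y = -1.2453 + 0.3333*(-1.2453 + 1.4268) = -1.1849
  grad(y) = 0.7817, v = y - alpha*grad = -1.229
  prox(v) = soft_thresh(-1.229, 0.0616) = -1.1674
f(x_2) = 6*(-1.1674)^2 + 15*(-1.1674) + 1.09*|-1.1674| = -8.0616


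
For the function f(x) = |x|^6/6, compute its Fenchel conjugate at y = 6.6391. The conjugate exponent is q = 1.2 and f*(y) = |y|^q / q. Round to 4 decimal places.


The conjugate exponent q satisfies 1/p + 1/q = 1.
p = 6, so q = 6/(6 - 1) = 1.2
|y|^q = 6.6391^1.2 = 9.6946
f*(6.6391) = 9.6946 / 1.2 = 8.0789


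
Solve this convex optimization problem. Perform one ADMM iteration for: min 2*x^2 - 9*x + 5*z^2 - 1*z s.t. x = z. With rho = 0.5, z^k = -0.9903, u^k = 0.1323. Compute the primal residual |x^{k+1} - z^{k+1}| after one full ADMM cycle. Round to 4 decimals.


ADMM iteration with rho = 0.5, z^k = -0.9903, u^k = 0.1323
Step 1: x-update.
Minimize 2*x^2 - 9*x + (0.5/2)*(x + 0.9903 + 0.1323)^2
FOC: (2*2 + 0.5)*x = 9 + 0.5*(-0.9903 - 0.1323)
x^{k+1} = 1.8753
Step 2: z-update.
Minimize 5*z^2 - 1*z + (0.5/2)*(1.8753 - z + 0.1323)^2
FOC: (2*5 + 0.5)*z = 1 + 0.5*(1.8753 + 0.1323)
z^{k+1} = 0.1908
Step 3: u-update.
u^{k+1} = 0.1323 + 1.8753 - 0.1908 = 1.8167
Step 4: Primal residual = |1.8753 - 0.1908| = 1.6844


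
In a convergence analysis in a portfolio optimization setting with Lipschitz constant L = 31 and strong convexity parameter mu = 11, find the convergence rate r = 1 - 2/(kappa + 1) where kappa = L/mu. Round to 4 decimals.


Step 1: Compute the condition number.
kappa = L/mu = 31/11 = 2.8182
Step 2: Compute the convergence rate.
r = 1 - 2/(kappa + 1) = 1 - 2*mu/(L + mu) = (L - mu)/(L + mu) = 20/42 = 0.4762


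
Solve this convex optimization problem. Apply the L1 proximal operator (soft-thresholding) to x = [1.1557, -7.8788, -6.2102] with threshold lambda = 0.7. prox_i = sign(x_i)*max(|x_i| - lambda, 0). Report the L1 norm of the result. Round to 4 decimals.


Soft-thresholding with lambda = 0.7:
prox(1.1557) = sign(1.1557)*max(|1.1557| - 0.7, 0) = 0.4557
prox(-7.8788) = sign(-7.8788)*max(|-7.8788| - 0.7, 0) = -7.1788
prox(-6.2102) = sign(-6.2102)*max(|-6.2102| - 0.7, 0) = -5.5102
prox(x) = [0.4557, -7.1788, -5.5102]
||prox(x)||_1 = 0.4557 + 7.1788 + 5.5102 = 13.1447


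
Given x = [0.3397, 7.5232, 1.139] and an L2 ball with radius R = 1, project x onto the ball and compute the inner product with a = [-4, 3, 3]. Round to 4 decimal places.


Step 1: Compute ||x|| (intermediates to 6 decimals).
||x|| = sqrt(0.3397^2 + 7.5232^2 + 1.139^2) = 7.616512
Step 2: Project.
Since ||x|| > R, scale = R/||x|| = 1/7.616512 = 0.131294, proj(x) = scale * x
proj(x) = [0.044601, 0.987751, 0.149544]
Step 3: Dot product.
a^T * proj(x) = -4*0.044601 + 3*0.987751 + 3*0.149544 = 3.2335


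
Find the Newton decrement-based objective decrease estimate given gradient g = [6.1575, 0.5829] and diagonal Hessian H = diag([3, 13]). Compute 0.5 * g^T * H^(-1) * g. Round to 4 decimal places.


Step 1: H is diagonal, so H^(-1) * g = [2.0525, 0.0448].
Step 2: g^T H^(-1) g = sum_i g_i^2 / H_ii
  = (6.1575)^2/3 + (0.5829)^2/13
  = 12.6383 + 0.0261 = 12.6644
Step 3: Objective decrease = 0.5 * g^T H^(-1) g = 6.3322


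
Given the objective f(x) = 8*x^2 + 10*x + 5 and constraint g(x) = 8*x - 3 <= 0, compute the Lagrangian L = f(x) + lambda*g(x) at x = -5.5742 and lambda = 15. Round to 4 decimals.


Step 1: Evaluate f(x).
f(-5.5742) = 8*(-5.5742)^2 + 10*(-5.5742) + 5 = 197.8316
Step 2: Evaluate g(x).
g(-5.5742) = 8*-5.5742 - 3 = -47.5936
Step 3: Compute Lagrangian.
L = 197.8316 + 15*-47.5936 = -516.0724


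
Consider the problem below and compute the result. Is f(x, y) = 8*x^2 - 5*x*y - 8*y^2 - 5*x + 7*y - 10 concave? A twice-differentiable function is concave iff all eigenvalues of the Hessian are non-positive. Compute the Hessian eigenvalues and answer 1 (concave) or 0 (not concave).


The Hessian of f(x,y) = 8*x^2 - 5*x*y - 8*y^2 - 5*x + 7*y - 10 is:
H = [[16, -5], [-5, -16]]
Trace = 16 - 16 = 0
Determinant = 16*-16 - (-5)^2 = -281
Discriminant = (0)^2 - 4*-281 = 1124.0
Eigenvalues: lambda_1 = -16.7631, lambda_2 = 16.7631
The function is not concave.

0


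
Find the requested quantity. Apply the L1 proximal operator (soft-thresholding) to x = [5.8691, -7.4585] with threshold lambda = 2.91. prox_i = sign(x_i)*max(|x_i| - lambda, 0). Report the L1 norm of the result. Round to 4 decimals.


Soft-thresholding with lambda = 2.91:
prox(5.8691) = sign(5.8691)*max(|5.8691| - 2.91, 0) = 2.9591
prox(-7.4585) = sign(-7.4585)*max(|-7.4585| - 2.91, 0) = -4.5485
prox(x) = [2.9591, -4.5485]
||prox(x)||_1 = 2.9591 + 4.5485 = 7.5076


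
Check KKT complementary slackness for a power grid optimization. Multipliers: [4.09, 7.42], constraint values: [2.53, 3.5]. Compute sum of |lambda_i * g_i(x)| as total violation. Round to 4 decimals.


KKT complementary slackness check:
lambda_1 * g_1 = 4.09 * 2.53 = 10.3477
lambda_2 * g_2 = 7.42 * 3.5 = 25.97
Total violation = 10.3477 + 25.97 = 36.3177


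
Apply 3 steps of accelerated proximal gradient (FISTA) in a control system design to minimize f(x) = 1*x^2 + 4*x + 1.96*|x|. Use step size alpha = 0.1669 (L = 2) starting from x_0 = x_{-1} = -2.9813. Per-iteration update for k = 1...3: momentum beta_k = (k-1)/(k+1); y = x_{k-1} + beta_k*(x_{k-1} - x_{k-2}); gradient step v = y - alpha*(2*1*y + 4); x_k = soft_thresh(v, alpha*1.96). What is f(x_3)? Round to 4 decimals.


FISTA on f(x) = 1*x^2 + 4*x + 1.96*|x|
L = 2, alpha = 0.1669
Iteration 1: beta = 0.0, y = -2.9813 + 0.0*(-2.9813 + 2.9813) = -2.9813
  grad(y) = -1.9626, v = y - alpha*grad = -2.6537
  prox(v) = soft_thresh(-2.6537, 0.3271) = -2.3266
Iteration 2: beta = 0.3333, y = -2.3266 + 0.3333*(-2.3266 + 2.9813) = -2.1084
  grad(y) = -0.2168, v = y - alpha*grad = -2.0722
  prox(v) = soft_thresh(-2.0722, 0.3271) = -1.7451
Iteration 3: beta = 0.5, y = -1.7451 + 0.5*(-1.7451 + 2.3266) = -1.4543
  grad(y) = 1.0914, v = y - alpha*grad = -1.6365
  prox(v) = soft_thresh(-1.6365, 0.3271) = -1.3093
f(x_3) = 1*(-1.3093)^2 + 4*(-1.3093) + 1.96*|-1.3093| = -0.9567


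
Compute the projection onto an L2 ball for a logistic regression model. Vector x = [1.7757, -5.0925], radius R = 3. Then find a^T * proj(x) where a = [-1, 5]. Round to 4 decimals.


Step 1: Compute ||x|| (intermediates to 6 decimals).
||x|| = sqrt(1.7757^2 + (-5.0925)^2) = 5.393206
Step 2: Project.
Since ||x|| > R, scale = R/||x|| = 3/5.393206 = 0.556255, proj(x) = scale * x
proj(x) = [0.987742, -2.832729]
Step 3: Dot product.
a^T * proj(x) = -1*0.987742 + 5*(-2.832729) = -15.1514


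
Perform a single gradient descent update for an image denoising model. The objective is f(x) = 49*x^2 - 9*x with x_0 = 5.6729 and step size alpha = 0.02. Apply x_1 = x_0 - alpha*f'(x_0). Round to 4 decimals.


We compute the gradient at x_0 and apply the update.
f'(x) = 98*x - 9
f'(5.6729) = 98*5.6729 - 9 = 546.9442
x_1 = 5.6729 - 0.02*546.9442 = -5.266


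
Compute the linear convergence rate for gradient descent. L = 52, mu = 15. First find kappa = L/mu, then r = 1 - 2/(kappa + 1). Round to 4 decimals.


Step 1: Compute the condition number.
kappa = L/mu = 52/15 = 3.4667
Step 2: Compute the convergence rate.
r = 1 - 2/(kappa + 1) = 1 - 2*mu/(L + mu) = (L - mu)/(L + mu) = 37/67 = 0.5522


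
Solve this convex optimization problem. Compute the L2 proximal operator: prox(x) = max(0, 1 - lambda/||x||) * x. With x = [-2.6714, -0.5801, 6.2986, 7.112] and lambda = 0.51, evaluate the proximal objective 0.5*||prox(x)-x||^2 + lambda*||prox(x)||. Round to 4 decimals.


Step 1: Compute ||x||.
||x|| = 9.8856
Step 2: Compute scaling factor.
scale = max(0, 1 - 0.51/9.8856) = 0.9484
Step 3: prox(x) = [-2.5336, -0.5502, 5.9737, 6.7451]
||prox(x)|| = 9.3756
Step 4: Proximal objective.
0.5*||prox-x||^2 = 0.1301
lambda*||prox|| = 4.7816
Total = 4.9116


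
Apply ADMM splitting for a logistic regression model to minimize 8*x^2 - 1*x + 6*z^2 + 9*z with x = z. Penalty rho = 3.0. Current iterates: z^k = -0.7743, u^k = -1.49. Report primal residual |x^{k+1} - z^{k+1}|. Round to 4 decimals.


ADMM iteration with rho = 3.0, z^k = -0.7743, u^k = -1.49
Step 1: x-update.
Minimize 8*x^2 - 1*x + (3.0/2)*(x + 0.7743 - 1.49)^2
FOC: (2*8 + 3.0)*x = 1 + 3.0*(-0.7743 + 1.49)
x^{k+1} = 0.1656
Step 2: z-update.
Minimize 6*z^2 + 9*z + (3.0/2)*(0.1656 - z - 1.49)^2
FOC: (2*6 + 3.0)*z = -9 + 3.0*(0.1656 - 1.49)
z^{k+1} = -0.8649
Step 3: u-update.
u^{k+1} = -1.49 + 0.1656 + 0.8649 = -0.4595
Step 4: Primal residual = |0.1656 + 0.8649| = 1.0305


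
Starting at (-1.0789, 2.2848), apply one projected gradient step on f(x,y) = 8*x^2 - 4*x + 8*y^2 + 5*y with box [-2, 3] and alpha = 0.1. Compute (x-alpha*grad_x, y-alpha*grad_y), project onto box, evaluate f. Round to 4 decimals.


Step 1: Compute gradient at (-1.0789, 2.2848).
grad_x = 2*8*-1.0789 - 4 = -21.2624
grad_y = 2*8*2.2848 + 5 = 41.5568
Step 2: Gradient step.
x_raw = -1.0789 - 0.1*-21.2624 = 1.0473
y_raw = 2.2848 - 0.1*41.5568 = -1.8709
Step 3: Project onto [-2, 3].
x_proj = clip(1.0473) = 1.0473
y_proj = clip(-1.8709) = -1.8709
Step 4: Evaluate f.
f(1.0473, -1.8709) = 23.2331


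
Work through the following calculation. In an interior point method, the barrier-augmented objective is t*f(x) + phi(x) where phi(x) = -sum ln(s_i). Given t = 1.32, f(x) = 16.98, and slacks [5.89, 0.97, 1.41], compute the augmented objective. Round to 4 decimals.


Step 1: Compute log-barrier.
ln values: [1.7733, -0.0305, 0.3436]
phi = -(1.7733 - 0.0305 + 0.3436) = -2.0864
Step 2: Compute augmented objective.
t*f(x) = 1.32*16.98 = 22.4136
Total = 22.4136 - 2.0864 = 20.3272


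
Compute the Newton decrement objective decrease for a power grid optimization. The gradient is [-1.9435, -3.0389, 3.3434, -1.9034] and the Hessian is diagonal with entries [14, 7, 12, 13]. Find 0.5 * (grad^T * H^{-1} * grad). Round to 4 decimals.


Step 1: H is diagonal, so H^(-1) * g = [-0.1388, -0.4341, 0.2786, -0.1464].
Step 2: g^T H^(-1) g = sum_i g_i^2 / H_ii
  = (-1.9435)^2/14 + (-3.0389)^2/7 + (3.3434)^2/12 + (-1.9034)^2/13
  = 0.2698 + 1.3193 + 0.9315 + 0.2787 = 2.7993
Step 3: Objective decrease = 0.5 * g^T H^(-1) g = 1.3996


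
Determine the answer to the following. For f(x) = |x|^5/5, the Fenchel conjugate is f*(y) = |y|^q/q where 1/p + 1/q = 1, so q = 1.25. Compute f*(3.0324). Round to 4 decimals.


The conjugate exponent q satisfies 1/p + 1/q = 1.
p = 5, so q = 5/(5 - 1) = 1.25
|y|^q = 3.0324^1.25 = 4.0016
f*(3.0324) = 4.0016 / 1.25 = 3.2013


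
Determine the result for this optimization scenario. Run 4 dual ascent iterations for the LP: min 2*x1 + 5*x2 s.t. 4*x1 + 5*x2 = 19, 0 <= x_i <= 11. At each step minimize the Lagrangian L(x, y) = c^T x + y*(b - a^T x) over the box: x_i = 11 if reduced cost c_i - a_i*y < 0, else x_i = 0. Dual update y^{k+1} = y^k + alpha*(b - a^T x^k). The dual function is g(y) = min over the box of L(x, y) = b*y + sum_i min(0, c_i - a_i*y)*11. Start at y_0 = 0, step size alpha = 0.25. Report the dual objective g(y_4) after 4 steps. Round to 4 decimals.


Dual ascent for LP: min 2*x1 + 5*x2, 4*x1 + 5*x2 = 19, 0 <= x_i <= 11
Step 1: y^k = 0.0, reduced costs: (2.0, 5.0)
  x^k = (0.0, 0.0), subgradient = b - a^T x = 19.0
  y^{k+1} = 0.0 + 0.25*19.0 = 4.75
Step 2: y^k = 4.75, reduced costs: (-17.0, -18.75)
  x^k = (11.0, 11.0), subgradient = b - a^T x = -80.0
  y^{k+1} = 4.75 + 0.25*-80.0 = -15.25
Step 3: y^k = -15.25, reduced costs: (63.0, 81.25)
  x^k = (0.0, 0.0), subgradient = b - a^T x = 19.0
  y^{k+1} = -15.25 + 0.25*19.0 = -10.5
Step 4: y^k = -10.5, reduced costs: (44.0, 57.5)
  x^k = (0.0, 0.0), subgradient = b - a^T x = 19.0
  y^{k+1} = -10.5 + 0.25*19.0 = -5.75
Dual objective at y_4 = -5.75: reduced costs (25.0, 33.75), box minimizer x = (0.0, 0.0)
g(y_4) = b*y + (c1 - a1*y)*x1 + (c2 - a2*y)*x2 = 19*(-5.75) + 25.0*0.0 + 33.75*0.0 = -109.25 + 0.0 + 0.0 = -109.25


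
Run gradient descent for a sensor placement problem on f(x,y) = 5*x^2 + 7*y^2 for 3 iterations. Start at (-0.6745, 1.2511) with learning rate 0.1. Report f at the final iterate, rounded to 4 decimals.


Gradient descent on f(x,y) = 5*x^2 + 7*y^2.
Starting point: (-0.6745, 1.2511), alpha = 0.1
Step 1: grad_x = 2*5*-0.6745 = -6.745, grad_y = 2*7*1.2511 = 17.5154
  x_1 = -0.6745 - 0.1*-6.745 = 0.0
  y_1 = 1.2511 - 0.1*17.5154 = -0.5004
Step 2: grad_x = 2*5*0.0 = 0.0, grad_y = 2*7*-0.5004 = -7.0062
  x_2 = 0.0 - 0.1*0.0 = 0.0
  y_2 = -0.5004 - 0.1*-7.0062 = 0.2002
Step 3: grad_x = 2*5*0.0 = 0.0, grad_y = 2*7*0.2002 = 2.8025
  x_3 = 0.0 - 0.1*0.0 = 0.0
  y_3 = 0.2002 - 0.1*2.8025 = -0.0801
f(0.0, -0.0801) = 5*0.0^2 + 7*(-0.0801)^2 = 0.0449
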